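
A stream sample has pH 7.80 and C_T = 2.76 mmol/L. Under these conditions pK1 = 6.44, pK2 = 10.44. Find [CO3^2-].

α₂ = 1 / (1 + [H⁺]/K2 + [H⁺]²/(K1K2)) = 1 / (1 + 10^+2.64 + 10^+1.28)
   = 1 / (1 + 436.52 + 19.055) = 1/456.57 = 0.002190
[CO3²⁻] = α₂ × DIC = 0.002190 × 2.76 = 0.00605 mmol/L = 6.05 μmol/L

[CO3²⁻] = 6.05 μmol/L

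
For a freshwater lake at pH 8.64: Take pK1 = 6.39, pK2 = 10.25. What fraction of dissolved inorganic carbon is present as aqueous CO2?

α₀ = 1 / (1 + K1/[H⁺] + K1K2/[H⁺]²) = 1 / (1 + 10^+2.25 + 10^+0.64)
   = 1 / (1 + 177.83 + 4.3652) = 1/183.19 = 0.005459

α₀ = 0.00546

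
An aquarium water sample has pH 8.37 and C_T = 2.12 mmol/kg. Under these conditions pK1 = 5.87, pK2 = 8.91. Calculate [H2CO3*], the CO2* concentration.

[CO2*] = 5.19 μmol/kg

α₀ = 1 / (1 + K1/[H⁺] + K1K2/[H⁺]²) = 1 / (1 + 10^+2.50 + 10^+1.96)
   = 1 / (1 + 316.23 + 91.201) = 1/408.43 = 0.002448
[CO2*] = α₀ × DIC = 0.002448 × 2.12 = 0.00519 mmol/kg = 5.19 μmol/kg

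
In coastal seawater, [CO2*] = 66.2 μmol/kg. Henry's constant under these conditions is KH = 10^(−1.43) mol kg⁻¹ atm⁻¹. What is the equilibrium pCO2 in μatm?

pCO2 = 1780 μatm

KH = 10^(−1.43) = 3.715×10^-2 mol kg⁻¹ atm⁻¹
pCO2 = [CO2*]/KH = 66.2×10^-6 / 3.715×10^-2 = 1.78×10^-3 atm = 1780 μatm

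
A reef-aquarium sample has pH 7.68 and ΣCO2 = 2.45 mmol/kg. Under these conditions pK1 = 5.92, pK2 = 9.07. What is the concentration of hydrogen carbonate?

[HCO3⁻] = 2.32 mmol/kg

α₁ = 1 / (1 + [H⁺]/K1 + K2/[H⁺]) = 1 / (1 + 10^-1.76 + 10^-1.39)
   = 1 / (1 + 0.017378 + 0.040738) = 1/1.0581 = 0.9451
[HCO3⁻] = α₁ × DIC = 0.9451 × 2.45 = 2.32 mmol/kg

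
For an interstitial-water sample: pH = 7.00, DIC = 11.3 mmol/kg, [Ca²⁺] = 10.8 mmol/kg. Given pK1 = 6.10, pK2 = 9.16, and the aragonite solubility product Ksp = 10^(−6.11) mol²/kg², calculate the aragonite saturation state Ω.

Ω = 0.960

α₂ = 1 / (1 + [H⁺]/K2 + [H⁺]²/(K1K2)) = 1 / (1 + 10^+2.16 + 10^+1.26)
   = 1 / (1 + 144.54 + 18.197) = 1/163.74 = 0.006107
[CO3²⁻] = α₂ × DIC = 0.006107 × 11.3 = 0.06901 mmol/kg
Ksp = 10^(−6.11) = 7.762×10^-7
Ω = [Ca²⁺][CO3²⁻]/Ksp = (10.8×10^-3)(6.901×10^-5) / 7.762×10^-7 = 0.960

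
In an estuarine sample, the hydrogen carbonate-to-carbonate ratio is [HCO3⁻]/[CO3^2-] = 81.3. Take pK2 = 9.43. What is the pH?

From K2 = [H⁺][CO3^2-]/[HCO3⁻]:  pH = pK2 − log₁₀([HCO3⁻]/[CO3^2-])
log₁₀(81.3) = +1.910
pH = 9.43 − (+1.910) = 7.52

pH = 7.52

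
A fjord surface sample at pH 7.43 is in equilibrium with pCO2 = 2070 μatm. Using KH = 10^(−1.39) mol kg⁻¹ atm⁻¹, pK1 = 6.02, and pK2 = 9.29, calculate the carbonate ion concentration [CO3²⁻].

[CO2*] = KH · pCO2 = 10^(−1.39) × 2070×10^-6 = 8.433×10^-5 mol/kg
α₀ = 1/(1 + K1/[H⁺] + K1K2/[H⁺]²) = 1/(1 + 10^+1.41 + 10^-0.45) = 0.03696
DIC = [CO2*]/α₀ = 8.433×10^-5 / 0.03696 = 2.282 mmol/kg
[CO3²⁻] = α₂·DIC; α₂ = 0.01311, so [CO3²⁻] = 0.01311 × 2.282 = 0.0299 mmol/kg

[CO3²⁻] = 0.0299 mmol/kg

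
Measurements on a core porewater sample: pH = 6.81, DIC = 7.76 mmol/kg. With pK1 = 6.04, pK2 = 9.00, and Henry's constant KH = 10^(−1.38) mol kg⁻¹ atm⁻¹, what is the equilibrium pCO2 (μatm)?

α₀ = 1 / (1 + K1/[H⁺] + K1K2/[H⁺]²) = 1 / (1 + 10^+0.77 + 10^-1.42)
   = 1 / (1 + 5.8884 + 0.038019) = 1/6.9265 = 0.1444
[CO2*] = α₀ × DIC = 0.1444 × 7.76 = 1.120 mmol/kg
pCO2 = [CO2*]/KH = 1.120×10^-3 / 4.169×10^-2 = 2.69×10^4 μatm

pCO2 = 2.69×10^4 μatm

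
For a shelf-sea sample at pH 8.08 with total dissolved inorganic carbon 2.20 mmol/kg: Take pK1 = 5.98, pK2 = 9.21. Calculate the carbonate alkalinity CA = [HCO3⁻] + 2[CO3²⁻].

CA = 2.33 mmol/kg

CA = [HCO3⁻] + 2[CO3²⁻] = (α₁ + 2α₂)·DIC
At pH 8.08: [H⁺]/K1 = 10^-2.10 = 0.0079433, K2/[H⁺] = 10^-1.13 = 0.074131
α₁ = 1/(1 + 0.0079433 + 0.074131) = 1/1.0821 = 0.9242; α₂ = α₁·K2/[H⁺] = 0.06851
α₁ + 2α₂ = 1.0612
CA = 1.0612 × 2.20 = 2.33 mmol/kg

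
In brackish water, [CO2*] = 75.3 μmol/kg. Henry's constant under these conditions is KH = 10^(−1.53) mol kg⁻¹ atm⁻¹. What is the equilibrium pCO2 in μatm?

pCO2 = 2550 μatm

KH = 10^(−1.53) = 2.951×10^-2 mol kg⁻¹ atm⁻¹
pCO2 = [CO2*]/KH = 75.3×10^-6 / 2.951×10^-2 = 2.55×10^-3 atm = 2550 μatm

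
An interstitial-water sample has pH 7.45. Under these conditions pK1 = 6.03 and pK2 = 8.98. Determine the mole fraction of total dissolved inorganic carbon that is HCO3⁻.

α₁ = 1 / (1 + [H⁺]/K1 + K2/[H⁺]) = 1 / (1 + 10^-1.42 + 10^-1.53)
   = 1 / (1 + 0.038019 + 0.029512) = 1/1.0675 = 0.9367

α₁ = 0.937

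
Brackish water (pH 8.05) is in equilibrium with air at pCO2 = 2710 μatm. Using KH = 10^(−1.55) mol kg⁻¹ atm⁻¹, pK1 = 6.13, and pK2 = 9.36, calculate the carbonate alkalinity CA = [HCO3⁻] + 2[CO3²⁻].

CA = 6.98 mmol/kg

[CO2*] = KH · pCO2 = 10^(−1.55) × 2710×10^-6 = 7.638×10^-5 mol/kg
α₀ = 1/(1 + K1/[H⁺] + K1K2/[H⁺]²) = 1/(1 + 10^+1.92 + 10^+0.61) = 0.01133
DIC = [CO2*]/α₀ = 7.638×10^-5 / 0.01133 = 6.740 mmol/kg
CA = (α₁ + 2α₂)·DIC = (0.9425 + 2×0.04616) × 6.740 = 6.98 mmol/kg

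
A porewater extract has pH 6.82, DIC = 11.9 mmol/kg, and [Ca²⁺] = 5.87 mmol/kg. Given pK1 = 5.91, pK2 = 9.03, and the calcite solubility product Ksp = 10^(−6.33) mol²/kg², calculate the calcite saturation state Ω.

Ω = 0.815

α₂ = 1 / (1 + [H⁺]/K2 + [H⁺]²/(K1K2)) = 1 / (1 + 10^+2.21 + 10^+1.30)
   = 1 / (1 + 162.18 + 19.953) = 1/183.13 = 0.005460
[CO3²⁻] = α₂ × DIC = 0.005460 × 11.9 = 0.06498 mmol/kg
Ksp = 10^(−6.33) = 4.677×10^-7
Ω = [Ca²⁺][CO3²⁻]/Ksp = (5.87×10^-3)(6.498×10^-5) / 4.677×10^-7 = 0.815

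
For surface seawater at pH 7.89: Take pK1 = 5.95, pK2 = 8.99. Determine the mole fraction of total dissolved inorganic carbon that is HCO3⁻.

α₁ = 1 / (1 + [H⁺]/K1 + K2/[H⁺]) = 1 / (1 + 10^-1.94 + 10^-1.10)
   = 1 / (1 + 0.011482 + 0.079433) = 1/1.0909 = 0.9167

α₁ = 0.917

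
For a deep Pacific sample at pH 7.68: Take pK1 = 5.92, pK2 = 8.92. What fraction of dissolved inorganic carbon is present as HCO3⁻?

α₁ = 0.930

α₁ = 1 / (1 + [H⁺]/K1 + K2/[H⁺]) = 1 / (1 + 10^-1.76 + 10^-1.24)
   = 1 / (1 + 0.017378 + 0.057544) = 1/1.0749 = 0.9303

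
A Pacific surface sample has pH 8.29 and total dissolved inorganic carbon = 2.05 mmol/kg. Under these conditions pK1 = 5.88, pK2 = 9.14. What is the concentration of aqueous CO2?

α₀ = 1 / (1 + K1/[H⁺] + K1K2/[H⁺]²) = 1 / (1 + 10^+2.41 + 10^+1.56)
   = 1 / (1 + 257.04 + 36.308) = 1/294.35 = 0.003397
[CO2*] = α₀ × DIC = 0.003397 × 2.05 = 0.00696 mmol/kg = 6.96 μmol/kg

[CO2*] = 6.96 μmol/kg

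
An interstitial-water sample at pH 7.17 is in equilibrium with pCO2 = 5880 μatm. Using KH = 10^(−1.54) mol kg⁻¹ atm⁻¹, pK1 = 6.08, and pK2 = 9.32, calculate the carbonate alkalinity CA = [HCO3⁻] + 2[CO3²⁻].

CA = 2.12 mmol/kg

[CO2*] = KH · pCO2 = 10^(−1.54) × 5880×10^-6 = 1.696×10^-4 mol/kg
α₀ = 1/(1 + K1/[H⁺] + K1K2/[H⁺]²) = 1/(1 + 10^+1.09 + 10^-1.06) = 0.07468
DIC = [CO2*]/α₀ = 1.696×10^-4 / 0.07468 = 2.271 mmol/kg
CA = (α₁ + 2α₂)·DIC = (0.9188 + 2×0.006505) × 2.271 = 2.12 mmol/kg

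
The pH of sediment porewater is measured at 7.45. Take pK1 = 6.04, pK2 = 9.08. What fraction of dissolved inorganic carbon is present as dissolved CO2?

α₀ = 1 / (1 + K1/[H⁺] + K1K2/[H⁺]²) = 1 / (1 + 10^+1.41 + 10^-0.22)
   = 1 / (1 + 25.704 + 0.60256) = 1/27.307 = 0.03662

α₀ = 0.0366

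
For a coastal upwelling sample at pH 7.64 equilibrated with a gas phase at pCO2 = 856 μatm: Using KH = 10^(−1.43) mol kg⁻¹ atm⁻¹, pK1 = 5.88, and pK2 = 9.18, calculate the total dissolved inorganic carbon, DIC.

[CO2*] = KH · pCO2 = 10^(−1.43) × 856×10^-6 = 3.180×10^-5 mol/kg
α₀ = 1/(1 + K1/[H⁺] + K1K2/[H⁺]²) = 1/(1 + 10^+1.76 + 10^+0.22) = 0.01661
DIC = [CO2*]/α₀ = 3.180×10^-5 / 0.01661 = 1.91 mmol/kg

DIC = 1.91 mmol/kg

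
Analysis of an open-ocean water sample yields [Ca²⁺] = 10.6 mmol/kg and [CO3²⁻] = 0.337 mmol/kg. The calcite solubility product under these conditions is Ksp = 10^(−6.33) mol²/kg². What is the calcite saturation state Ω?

Ω = 7.64

Ksp = 10^(−6.33) = 4.677×10^-7
Ω = [Ca²⁺][CO3²⁻]/Ksp = (10.6×10^-3)(0.337×10^-3) / 4.677×10^-7 = 7.64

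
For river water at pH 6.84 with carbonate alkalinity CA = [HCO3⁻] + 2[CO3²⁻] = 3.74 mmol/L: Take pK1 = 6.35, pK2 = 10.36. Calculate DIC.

DIC = 4.95 mmol/L

CA = [HCO3⁻] + 2[CO3²⁻] = (α₁ + 2α₂)·DIC
At pH 6.84: [H⁺]/K1 = 10^-0.49 = 0.32359, K2/[H⁺] = 10^-3.52 = 0.00030200
α₁ = 1/(1 + 0.32359 + 0.00030200) = 1/1.3239 = 0.7553; α₂ = α₁·K2/[H⁺] = 0.0002281
α₁ + 2α₂ = 0.7558
DIC = CA / (α₁ + 2α₂) = 3.74 / 0.7558 = 4.95 mmol/L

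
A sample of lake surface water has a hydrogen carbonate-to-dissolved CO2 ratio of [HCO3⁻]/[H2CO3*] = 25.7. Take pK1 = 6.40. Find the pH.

From K1 = [H⁺][HCO3⁻]/[H2CO3*]:  pH = pK1 + log₁₀([HCO3⁻]/[H2CO3*])
log₁₀(25.7) = +1.410
pH = 6.40 + (+1.410) = 7.81

pH = 7.81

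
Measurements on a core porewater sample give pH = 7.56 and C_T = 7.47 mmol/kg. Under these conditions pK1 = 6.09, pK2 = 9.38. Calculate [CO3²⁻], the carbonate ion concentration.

[CO3²⁻] = 0.108 mmol/kg

α₂ = 1 / (1 + [H⁺]/K2 + [H⁺]²/(K1K2)) = 1 / (1 + 10^+1.82 + 10^+0.35)
   = 1 / (1 + 66.069 + 2.2387) = 1/69.308 = 0.01443
[CO3²⁻] = α₂ × DIC = 0.01443 × 7.47 = 0.108 mmol/kg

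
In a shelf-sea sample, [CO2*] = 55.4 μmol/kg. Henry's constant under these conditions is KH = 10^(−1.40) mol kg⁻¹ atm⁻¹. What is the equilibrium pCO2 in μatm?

KH = 10^(−1.40) = 3.981×10^-2 mol kg⁻¹ atm⁻¹
pCO2 = [CO2*]/KH = 55.4×10^-6 / 3.981×10^-2 = 1.39×10^-3 atm = 1390 μatm

pCO2 = 1390 μatm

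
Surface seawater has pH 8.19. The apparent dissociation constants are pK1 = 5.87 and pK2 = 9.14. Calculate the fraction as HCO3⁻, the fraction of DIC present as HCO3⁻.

α₁ = 1 / (1 + [H⁺]/K1 + K2/[H⁺]) = 1 / (1 + 10^-2.32 + 10^-0.95)
   = 1 / (1 + 0.0047863 + 0.11220) = 1/1.1170 = 0.8953

α₁ = 0.895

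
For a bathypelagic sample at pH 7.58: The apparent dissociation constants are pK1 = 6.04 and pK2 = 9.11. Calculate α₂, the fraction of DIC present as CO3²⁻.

α₂ = 0.0279

α₂ = 1 / (1 + [H⁺]/K2 + [H⁺]²/(K1K2)) = 1 / (1 + 10^+1.53 + 10^-0.01)
   = 1 / (1 + 33.884 + 0.97724) = 1/35.862 = 0.02788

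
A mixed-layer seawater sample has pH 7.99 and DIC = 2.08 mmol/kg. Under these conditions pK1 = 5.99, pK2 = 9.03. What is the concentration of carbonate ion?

[CO3²⁻] = 0.172 mmol/kg

α₂ = 1 / (1 + [H⁺]/K2 + [H⁺]²/(K1K2)) = 1 / (1 + 10^+1.04 + 10^-0.96)
   = 1 / (1 + 10.965 + 0.10965) = 1/12.074 = 0.08282
[CO3²⁻] = α₂ × DIC = 0.08282 × 2.08 = 0.172 mmol/kg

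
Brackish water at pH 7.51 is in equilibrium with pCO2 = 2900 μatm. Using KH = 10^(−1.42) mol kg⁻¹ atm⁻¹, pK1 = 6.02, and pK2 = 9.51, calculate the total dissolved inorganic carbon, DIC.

DIC = 3.55 mmol/kg

[CO2*] = KH · pCO2 = 10^(−1.42) × 2900×10^-6 = 1.103×10^-4 mol/kg
α₀ = 1/(1 + K1/[H⁺] + K1K2/[H⁺]²) = 1/(1 + 10^+1.49 + 10^-0.51) = 0.03104
DIC = [CO2*]/α₀ = 1.103×10^-4 / 0.03104 = 3.55 mmol/kg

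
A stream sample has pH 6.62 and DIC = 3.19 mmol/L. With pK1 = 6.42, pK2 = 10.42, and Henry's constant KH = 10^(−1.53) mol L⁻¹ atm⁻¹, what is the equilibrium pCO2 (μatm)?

pCO2 = 4.18×10^4 μatm

α₀ = 1 / (1 + K1/[H⁺] + K1K2/[H⁺]²) = 1 / (1 + 10^+0.20 + 10^-3.60)
   = 1 / (1 + 1.5849 + 0.00025119) = 1/2.5851 = 0.3868
[CO2*] = α₀ × DIC = 0.3868 × 3.19 = 1.234 mmol/L
pCO2 = [CO2*]/KH = 1.234×10^-3 / 2.951×10^-2 = 4.18×10^4 μatm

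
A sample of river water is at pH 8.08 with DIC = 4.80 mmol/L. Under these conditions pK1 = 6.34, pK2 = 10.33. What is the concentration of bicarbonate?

α₁ = 1 / (1 + [H⁺]/K1 + K2/[H⁺]) = 1 / (1 + 10^-1.74 + 10^-2.25)
   = 1 / (1 + 0.018197 + 0.0056234) = 1/1.0238 = 0.9767
[HCO3⁻] = α₁ × DIC = 0.9767 × 4.80 = 4.69 mmol/L

[HCO3⁻] = 4.69 mmol/L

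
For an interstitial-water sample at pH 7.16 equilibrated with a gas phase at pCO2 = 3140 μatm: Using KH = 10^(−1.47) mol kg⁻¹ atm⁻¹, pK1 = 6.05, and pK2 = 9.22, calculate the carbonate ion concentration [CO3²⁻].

[CO2*] = KH · pCO2 = 10^(−1.47) × 3140×10^-6 = 1.064×10^-4 mol/kg
α₀ = 1/(1 + K1/[H⁺] + K1K2/[H⁺]²) = 1/(1 + 10^+1.11 + 10^-0.95) = 0.07146
DIC = [CO2*]/α₀ = 1.064×10^-4 / 0.07146 = 1.489 mmol/kg
[CO3²⁻] = α₂·DIC; α₂ = 0.008017, so [CO3²⁻] = 0.008017 × 1.489 = 0.0119 mmol/kg = 11.9 μmol/kg

[CO3²⁻] = 11.9 μmol/kg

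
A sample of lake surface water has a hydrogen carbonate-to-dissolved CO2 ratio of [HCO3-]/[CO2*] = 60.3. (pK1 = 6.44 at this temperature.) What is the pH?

pH = 8.22

From K1 = [H⁺][HCO3-]/[CO2*]:  pH = pK1 + log₁₀([HCO3-]/[CO2*])
log₁₀(60.3) = +1.780
pH = 6.44 + (+1.780) = 8.22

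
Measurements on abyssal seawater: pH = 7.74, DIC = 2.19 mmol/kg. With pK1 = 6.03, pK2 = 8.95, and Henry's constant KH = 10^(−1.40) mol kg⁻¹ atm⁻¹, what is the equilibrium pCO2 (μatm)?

α₀ = 1 / (1 + K1/[H⁺] + K1K2/[H⁺]²) = 1 / (1 + 10^+1.71 + 10^+0.50)
   = 1 / (1 + 51.286 + 3.1623) = 1/55.448 = 0.01803
[CO2*] = α₀ × DIC = 0.01803 × 2.19 = 0.03950 mmol/kg
pCO2 = [CO2*]/KH = 3.950×10^-5 / 3.981×10^-2 = 992 μatm

pCO2 = 992 μatm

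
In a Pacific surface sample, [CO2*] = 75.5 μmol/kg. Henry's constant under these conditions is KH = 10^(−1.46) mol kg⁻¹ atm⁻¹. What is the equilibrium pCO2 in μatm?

KH = 10^(−1.46) = 3.467×10^-2 mol kg⁻¹ atm⁻¹
pCO2 = [CO2*]/KH = 75.5×10^-6 / 3.467×10^-2 = 2.18×10^-3 atm = 2180 μatm

pCO2 = 2180 μatm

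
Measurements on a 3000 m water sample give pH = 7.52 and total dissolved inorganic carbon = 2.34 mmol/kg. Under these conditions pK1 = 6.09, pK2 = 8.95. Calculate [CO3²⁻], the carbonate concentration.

[CO3²⁻] = 0.0809 mmol/kg

α₂ = 1 / (1 + [H⁺]/K2 + [H⁺]²/(K1K2)) = 1 / (1 + 10^+1.43 + 10^+0.00)
   = 1 / (1 + 26.915 + 1.0000) = 1/28.915 = 0.03458
[CO3²⁻] = α₂ × DIC = 0.03458 × 2.34 = 0.0809 mmol/kg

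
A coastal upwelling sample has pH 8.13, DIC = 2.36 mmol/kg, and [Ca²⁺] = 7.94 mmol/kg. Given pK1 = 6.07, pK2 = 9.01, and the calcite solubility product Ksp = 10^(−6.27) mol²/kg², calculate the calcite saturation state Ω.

Ω = 4.03

α₂ = 1 / (1 + [H⁺]/K2 + [H⁺]²/(K1K2)) = 1 / (1 + 10^+0.88 + 10^-1.18)
   = 1 / (1 + 7.5858 + 0.066069) = 1/8.6518 = 0.1156
[CO3²⁻] = α₂ × DIC = 0.1156 × 2.36 = 0.2728 mmol/kg
Ksp = 10^(−6.27) = 5.370×10^-7
Ω = [Ca²⁺][CO3²⁻]/Ksp = (7.94×10^-3)(2.728×10^-4) / 5.370×10^-7 = 4.03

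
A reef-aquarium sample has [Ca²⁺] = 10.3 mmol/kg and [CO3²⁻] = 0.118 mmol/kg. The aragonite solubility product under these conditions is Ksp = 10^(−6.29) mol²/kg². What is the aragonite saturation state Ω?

Ω = 2.37

Ksp = 10^(−6.29) = 5.129×10^-7
Ω = [Ca²⁺][CO3²⁻]/Ksp = (10.3×10^-3)(0.118×10^-3) / 5.129×10^-7 = 2.37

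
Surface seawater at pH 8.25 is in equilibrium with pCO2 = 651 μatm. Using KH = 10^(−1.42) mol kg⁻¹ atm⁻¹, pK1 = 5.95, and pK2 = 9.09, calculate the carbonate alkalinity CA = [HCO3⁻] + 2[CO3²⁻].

[CO2*] = KH · pCO2 = 10^(−1.42) × 651×10^-6 = 2.475×10^-5 mol/kg
α₀ = 1/(1 + K1/[H⁺] + K1K2/[H⁺]²) = 1/(1 + 10^+2.30 + 10^+1.46) = 0.004360
DIC = [CO2*]/α₀ = 2.475×10^-5 / 0.004360 = 5.677 mmol/kg
CA = (α₁ + 2α₂)·DIC = (0.8699 + 2×0.1257) × 5.677 = 6.37 mmol/kg

CA = 6.37 mmol/kg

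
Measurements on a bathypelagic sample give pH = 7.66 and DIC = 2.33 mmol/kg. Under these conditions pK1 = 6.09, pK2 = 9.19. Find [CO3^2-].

α₂ = 1 / (1 + [H⁺]/K2 + [H⁺]²/(K1K2)) = 1 / (1 + 10^+1.53 + 10^-0.04)
   = 1 / (1 + 33.884 + 0.91201) = 1/35.796 = 0.02794
[CO3²⁻] = α₂ × DIC = 0.02794 × 2.33 = 0.0651 mmol/kg

[CO3²⁻] = 0.0651 mmol/kg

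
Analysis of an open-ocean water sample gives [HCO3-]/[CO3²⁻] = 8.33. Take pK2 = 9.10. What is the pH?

From K2 = [H⁺][CO3²⁻]/[HCO3-]:  pH = pK2 − log₁₀([HCO3-]/[CO3²⁻])
log₁₀(8.33) = +0.921
pH = 9.10 − (+0.921) = 8.18

pH = 8.18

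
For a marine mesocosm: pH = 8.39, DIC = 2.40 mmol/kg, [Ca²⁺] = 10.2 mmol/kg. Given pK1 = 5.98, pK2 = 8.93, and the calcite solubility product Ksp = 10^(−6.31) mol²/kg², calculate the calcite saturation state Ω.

α₂ = 1 / (1 + [H⁺]/K2 + [H⁺]²/(K1K2)) = 1 / (1 + 10^+0.54 + 10^-1.87)
   = 1 / (1 + 3.4674 + 0.013490) = 1/4.4809 = 0.2232
[CO3²⁻] = α₂ × DIC = 0.2232 × 2.40 = 0.5356 mmol/kg
Ksp = 10^(−6.31) = 4.898×10^-7
Ω = [Ca²⁺][CO3²⁻]/Ksp = (10.2×10^-3)(5.356×10^-4) / 4.898×10^-7 = 11.2

Ω = 11.2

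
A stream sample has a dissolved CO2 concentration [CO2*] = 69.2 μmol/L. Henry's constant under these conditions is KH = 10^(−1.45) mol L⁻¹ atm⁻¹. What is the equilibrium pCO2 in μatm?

pCO2 = 1950 μatm

KH = 10^(−1.45) = 3.548×10^-2 mol L⁻¹ atm⁻¹
pCO2 = [CO2*]/KH = 69.2×10^-6 / 3.548×10^-2 = 1.95×10^-3 atm = 1950 μatm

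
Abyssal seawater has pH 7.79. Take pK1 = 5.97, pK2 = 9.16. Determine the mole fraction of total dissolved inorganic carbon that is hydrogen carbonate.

α₁ = 0.945

α₁ = 1 / (1 + [H⁺]/K1 + K2/[H⁺]) = 1 / (1 + 10^-1.82 + 10^-1.37)
   = 1 / (1 + 0.015136 + 0.042658) = 1/1.0578 = 0.9454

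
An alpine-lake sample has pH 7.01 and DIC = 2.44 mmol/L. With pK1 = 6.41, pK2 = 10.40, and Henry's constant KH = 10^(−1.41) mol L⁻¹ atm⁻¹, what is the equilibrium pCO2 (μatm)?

α₀ = 1 / (1 + K1/[H⁺] + K1K2/[H⁺]²) = 1 / (1 + 10^+0.60 + 10^-2.79)
   = 1 / (1 + 3.9811 + 0.0016218) = 1/4.9827 = 0.2007
[CO2*] = α₀ × DIC = 0.2007 × 2.44 = 0.4897 mmol/L
pCO2 = [CO2*]/KH = 4.897×10^-4 / 3.890×10^-2 = 1.26×10^4 μatm

pCO2 = 1.26×10^4 μatm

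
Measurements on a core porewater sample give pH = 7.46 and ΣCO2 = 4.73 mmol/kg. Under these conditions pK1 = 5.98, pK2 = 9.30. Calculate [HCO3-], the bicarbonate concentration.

[HCO3⁻] = 4.52 mmol/kg

α₁ = 1 / (1 + [H⁺]/K1 + K2/[H⁺]) = 1 / (1 + 10^-1.48 + 10^-1.84)
   = 1 / (1 + 0.033113 + 0.014454) = 1/1.0476 = 0.9546
[HCO3⁻] = α₁ × DIC = 0.9546 × 4.73 = 4.52 mmol/kg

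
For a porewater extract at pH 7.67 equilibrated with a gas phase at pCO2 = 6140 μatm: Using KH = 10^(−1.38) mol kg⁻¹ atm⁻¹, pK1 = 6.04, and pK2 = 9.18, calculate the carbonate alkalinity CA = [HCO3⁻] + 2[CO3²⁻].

[CO2*] = KH · pCO2 = 10^(−1.38) × 6140×10^-6 = 2.560×10^-4 mol/kg
α₀ = 1/(1 + K1/[H⁺] + K1K2/[H⁺]²) = 1/(1 + 10^+1.63 + 10^+0.12) = 0.02223
DIC = [CO2*]/α₀ = 2.560×10^-4 / 0.02223 = 11.51 mmol/kg
CA = (α₁ + 2α₂)·DIC = (0.9485 + 2×0.02931) × 11.51 = 11.6 mmol/kg

CA = 11.6 mmol/kg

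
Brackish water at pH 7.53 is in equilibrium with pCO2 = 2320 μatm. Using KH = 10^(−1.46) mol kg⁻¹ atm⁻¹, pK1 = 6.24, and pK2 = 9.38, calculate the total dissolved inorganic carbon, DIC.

[CO2*] = KH · pCO2 = 10^(−1.46) × 2320×10^-6 = 8.044×10^-5 mol/kg
α₀ = 1/(1 + K1/[H⁺] + K1K2/[H⁺]²) = 1/(1 + 10^+1.29 + 10^-0.56) = 0.04814
DIC = [CO2*]/α₀ = 8.044×10^-5 / 0.04814 = 1.67 mmol/kg

DIC = 1.67 mmol/kg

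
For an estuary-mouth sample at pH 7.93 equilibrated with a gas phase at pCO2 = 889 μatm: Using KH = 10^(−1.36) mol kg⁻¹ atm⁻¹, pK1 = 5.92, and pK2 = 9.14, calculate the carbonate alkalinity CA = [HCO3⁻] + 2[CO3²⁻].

CA = 4.46 mmol/kg

[CO2*] = KH · pCO2 = 10^(−1.36) × 889×10^-6 = 3.881×10^-5 mol/kg
α₀ = 1/(1 + K1/[H⁺] + K1K2/[H⁺]²) = 1/(1 + 10^+2.01 + 10^+0.80) = 0.009121
DIC = [CO2*]/α₀ = 3.881×10^-5 / 0.009121 = 4.255 mmol/kg
CA = (α₁ + 2α₂)·DIC = (0.9333 + 2×0.05755) × 4.255 = 4.46 mmol/kg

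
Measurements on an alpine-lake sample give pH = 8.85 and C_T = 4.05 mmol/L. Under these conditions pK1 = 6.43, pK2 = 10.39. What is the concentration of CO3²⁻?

[CO3²⁻] = 0.113 mmol/L

α₂ = 1 / (1 + [H⁺]/K2 + [H⁺]²/(K1K2)) = 1 / (1 + 10^+1.54 + 10^-0.88)
   = 1 / (1 + 34.674 + 0.13183) = 1/35.806 = 0.02793
[CO3²⁻] = α₂ × DIC = 0.02793 × 4.05 = 0.113 mmol/L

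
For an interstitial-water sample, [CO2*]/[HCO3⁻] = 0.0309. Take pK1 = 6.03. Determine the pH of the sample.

pH = 7.54

From K1 = [H⁺][HCO3⁻]/[CO2*]:  pH = pK1 − log₁₀([CO2*]/[HCO3⁻])
log₁₀(0.0309) = -1.510
pH = 6.03 − (-1.510) = 7.54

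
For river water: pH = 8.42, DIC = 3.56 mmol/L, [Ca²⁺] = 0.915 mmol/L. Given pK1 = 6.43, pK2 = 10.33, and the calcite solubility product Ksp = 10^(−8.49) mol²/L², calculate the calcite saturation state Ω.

α₂ = 1 / (1 + [H⁺]/K2 + [H⁺]²/(K1K2)) = 1 / (1 + 10^+1.91 + 10^-0.08)
   = 1 / (1 + 81.283 + 0.83176) = 1/83.115 = 0.01203
[CO3²⁻] = α₂ × DIC = 0.01203 × 3.56 = 0.04283 mmol/L
Ksp = 10^(−8.49) = 3.236×10^-9
Ω = [Ca²⁺][CO3²⁻]/Ksp = (0.915×10^-3)(4.283×10^-5) / 3.236×10^-9 = 12.1

Ω = 12.1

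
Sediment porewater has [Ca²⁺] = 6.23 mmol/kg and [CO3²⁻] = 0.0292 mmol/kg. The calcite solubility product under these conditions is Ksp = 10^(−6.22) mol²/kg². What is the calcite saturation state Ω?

Ω = 0.302

Ksp = 10^(−6.22) = 6.026×10^-7
Ω = [Ca²⁺][CO3²⁻]/Ksp = (6.23×10^-3)(0.0292×10^-3) / 6.026×10^-7 = 0.302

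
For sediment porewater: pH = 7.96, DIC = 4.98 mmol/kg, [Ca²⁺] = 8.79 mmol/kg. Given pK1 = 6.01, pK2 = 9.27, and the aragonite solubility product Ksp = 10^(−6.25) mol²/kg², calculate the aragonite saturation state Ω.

Ω = 3.60

α₂ = 1 / (1 + [H⁺]/K2 + [H⁺]²/(K1K2)) = 1 / (1 + 10^+1.31 + 10^-0.64)
   = 1 / (1 + 20.417 + 0.22909) = 1/21.646 = 0.04620
[CO3²⁻] = α₂ × DIC = 0.04620 × 4.98 = 0.2301 mmol/kg
Ksp = 10^(−6.25) = 5.623×10^-7
Ω = [Ca²⁺][CO3²⁻]/Ksp = (8.79×10^-3)(2.301×10^-4) / 5.623×10^-7 = 3.60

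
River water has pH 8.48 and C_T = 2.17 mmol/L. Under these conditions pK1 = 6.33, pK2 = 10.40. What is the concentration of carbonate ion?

[CO3²⁻] = 0.0256 mmol/L

α₂ = 1 / (1 + [H⁺]/K2 + [H⁺]²/(K1K2)) = 1 / (1 + 10^+1.92 + 10^-0.23)
   = 1 / (1 + 83.176 + 0.58884) = 1/84.765 = 0.01180
[CO3²⁻] = α₂ × DIC = 0.01180 × 2.17 = 0.0256 mmol/L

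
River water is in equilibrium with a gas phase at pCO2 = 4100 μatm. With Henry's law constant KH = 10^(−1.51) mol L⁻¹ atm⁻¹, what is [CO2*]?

KH = 10^(−1.51) = 3.090×10^-2 mol L⁻¹ atm⁻¹
[CO2*] = KH · pCO2 = 3.090×10^-2 × 4100×10^-6 atm = 1.27×10^-4 mol/L

[CO2*] = 127 μmol/L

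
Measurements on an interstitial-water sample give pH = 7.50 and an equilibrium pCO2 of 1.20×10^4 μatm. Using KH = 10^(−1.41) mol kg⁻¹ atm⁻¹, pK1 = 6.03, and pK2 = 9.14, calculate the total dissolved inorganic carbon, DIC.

DIC = 14.6 mmol/kg

[CO2*] = KH · pCO2 = 10^(−1.41) × 1.20×10^4×10^-6 = 4.669×10^-4 mol/kg
α₀ = 1/(1 + K1/[H⁺] + K1K2/[H⁺]²) = 1/(1 + 10^+1.47 + 10^-0.17) = 0.03206
DIC = [CO2*]/α₀ = 4.669×10^-4 / 0.03206 = 14.6 mmol/kg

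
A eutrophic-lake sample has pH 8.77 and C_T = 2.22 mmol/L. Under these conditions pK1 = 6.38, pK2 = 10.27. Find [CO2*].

α₀ = 1 / (1 + K1/[H⁺] + K1K2/[H⁺]²) = 1 / (1 + 10^+2.39 + 10^+0.89)
   = 1 / (1 + 245.47 + 7.7625) = 1/254.23 = 0.003933
[CO2*] = α₀ × DIC = 0.003933 × 2.22 = 0.00873 mmol/L = 8.73 μmol/L

[CO2*] = 8.73 μmol/L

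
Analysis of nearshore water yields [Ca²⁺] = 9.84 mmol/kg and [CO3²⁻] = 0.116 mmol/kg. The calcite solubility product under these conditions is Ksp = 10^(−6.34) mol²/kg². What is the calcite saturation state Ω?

Ksp = 10^(−6.34) = 4.571×10^-7
Ω = [Ca²⁺][CO3²⁻]/Ksp = (9.84×10^-3)(0.116×10^-3) / 4.571×10^-7 = 2.50

Ω = 2.50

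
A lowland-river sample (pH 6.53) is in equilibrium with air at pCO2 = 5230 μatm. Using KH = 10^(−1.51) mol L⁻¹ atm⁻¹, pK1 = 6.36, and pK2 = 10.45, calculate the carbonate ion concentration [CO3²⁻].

[CO2*] = KH · pCO2 = 10^(−1.51) × 5230×10^-6 = 1.616×10^-4 mol/L
α₀ = 1/(1 + K1/[H⁺] + K1K2/[H⁺]²) = 1/(1 + 10^+0.17 + 10^-3.75) = 0.4033
DIC = [CO2*]/α₀ = 1.616×10^-4 / 0.4033 = 0.4007 mmol/L
[CO3²⁻] = α₂·DIC; α₂ = 7.173×10^-5, so [CO3²⁻] = 7.173×10^-5 × 0.4007 = 2.87×10^-5 mmol/L = 0.0287 μmol/L

[CO3²⁻] = 0.0287 μmol/L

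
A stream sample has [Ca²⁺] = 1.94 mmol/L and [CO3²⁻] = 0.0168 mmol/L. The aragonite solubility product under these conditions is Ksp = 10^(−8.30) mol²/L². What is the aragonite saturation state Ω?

Ksp = 10^(−8.30) = 5.012×10^-9
Ω = [Ca²⁺][CO3²⁻]/Ksp = (1.94×10^-3)(0.0168×10^-3) / 5.012×10^-9 = 6.50

Ω = 6.50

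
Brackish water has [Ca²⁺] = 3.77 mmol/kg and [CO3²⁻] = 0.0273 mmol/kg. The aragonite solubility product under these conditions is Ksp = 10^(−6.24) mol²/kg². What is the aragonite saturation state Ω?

Ksp = 10^(−6.24) = 5.754×10^-7
Ω = [Ca²⁺][CO3²⁻]/Ksp = (3.77×10^-3)(0.0273×10^-3) / 5.754×10^-7 = 0.179

Ω = 0.179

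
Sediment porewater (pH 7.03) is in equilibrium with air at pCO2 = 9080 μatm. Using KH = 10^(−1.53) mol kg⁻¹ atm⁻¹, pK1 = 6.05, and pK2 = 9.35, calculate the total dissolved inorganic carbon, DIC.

DIC = 2.84 mmol/kg

[CO2*] = KH · pCO2 = 10^(−1.53) × 9080×10^-6 = 2.680×10^-4 mol/kg
α₀ = 1/(1 + K1/[H⁺] + K1K2/[H⁺]²) = 1/(1 + 10^+0.98 + 10^-1.34) = 0.09438
DIC = [CO2*]/α₀ = 2.680×10^-4 / 0.09438 = 2.84 mmol/kg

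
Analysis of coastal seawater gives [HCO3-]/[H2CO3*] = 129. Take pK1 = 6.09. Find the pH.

pH = 8.20

From K1 = [H⁺][HCO3-]/[H2CO3*]:  pH = pK1 + log₁₀([HCO3-]/[H2CO3*])
log₁₀(129) = +2.111
pH = 6.09 + (+2.111) = 8.20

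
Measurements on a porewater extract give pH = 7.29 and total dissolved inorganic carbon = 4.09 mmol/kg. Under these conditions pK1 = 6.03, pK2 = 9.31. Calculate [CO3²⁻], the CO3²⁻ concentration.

[CO3²⁻] = 0.0367 mmol/kg

α₂ = 1 / (1 + [H⁺]/K2 + [H⁺]²/(K1K2)) = 1 / (1 + 10^+2.02 + 10^+0.76)
   = 1 / (1 + 104.71 + 5.7544) = 1/111.47 = 0.008971
[CO3²⁻] = α₂ × DIC = 0.008971 × 4.09 = 0.0367 mmol/kg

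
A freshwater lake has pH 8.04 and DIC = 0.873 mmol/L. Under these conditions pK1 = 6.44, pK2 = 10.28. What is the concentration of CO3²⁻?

α₂ = 1 / (1 + [H⁺]/K2 + [H⁺]²/(K1K2)) = 1 / (1 + 10^+2.24 + 10^+0.64)
   = 1 / (1 + 173.78 + 4.3652) = 1/179.15 = 0.005582
[CO3²⁻] = α₂ × DIC = 0.005582 × 0.873 = 0.00487 mmol/L = 4.87 μmol/L

[CO3²⁻] = 4.87 μmol/L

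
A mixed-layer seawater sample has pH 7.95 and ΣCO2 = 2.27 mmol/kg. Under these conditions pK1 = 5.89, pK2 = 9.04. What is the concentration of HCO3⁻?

[HCO3⁻] = 2.08 mmol/kg

α₁ = 1 / (1 + [H⁺]/K1 + K2/[H⁺]) = 1 / (1 + 10^-2.06 + 10^-1.09)
   = 1 / (1 + 0.0087096 + 0.081283) = 1/1.0900 = 0.9174
[HCO3⁻] = α₁ × DIC = 0.9174 × 2.27 = 2.08 mmol/kg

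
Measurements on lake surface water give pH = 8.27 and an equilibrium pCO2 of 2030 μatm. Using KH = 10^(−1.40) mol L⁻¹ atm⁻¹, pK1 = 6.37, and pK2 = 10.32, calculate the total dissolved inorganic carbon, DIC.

DIC = 6.56 mmol/L

[CO2*] = KH · pCO2 = 10^(−1.40) × 2030×10^-6 = 8.082×10^-5 mol/L
α₀ = 1/(1 + K1/[H⁺] + K1K2/[H⁺]²) = 1/(1 + 10^+1.90 + 10^-0.15) = 0.01232
DIC = [CO2*]/α₀ = 8.082×10^-5 / 0.01232 = 6.56 mmol/L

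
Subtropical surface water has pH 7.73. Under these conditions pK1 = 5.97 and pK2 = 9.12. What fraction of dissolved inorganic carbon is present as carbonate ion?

α₂ = 1 / (1 + [H⁺]/K2 + [H⁺]²/(K1K2)) = 1 / (1 + 10^+1.39 + 10^-0.37)
   = 1 / (1 + 24.547 + 0.42658) = 1/25.974 = 0.03850

α₂ = 0.0385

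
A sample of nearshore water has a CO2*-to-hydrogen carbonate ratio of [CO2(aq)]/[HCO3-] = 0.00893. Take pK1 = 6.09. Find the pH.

From K1 = [H⁺][HCO3-]/[CO2(aq)]:  pH = pK1 − log₁₀([CO2(aq)]/[HCO3-])
log₁₀(0.00893) = -2.049
pH = 6.09 − (-2.049) = 8.14

pH = 8.14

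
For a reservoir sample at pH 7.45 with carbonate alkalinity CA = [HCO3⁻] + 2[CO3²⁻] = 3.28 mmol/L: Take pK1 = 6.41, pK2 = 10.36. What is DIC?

CA = [HCO3⁻] + 2[CO3²⁻] = (α₁ + 2α₂)·DIC
At pH 7.45: [H⁺]/K1 = 10^-1.04 = 0.091201, K2/[H⁺] = 10^-2.91 = 0.0012303
α₁ = 1/(1 + 0.091201 + 0.0012303) = 1/1.0924 = 0.9154; α₂ = α₁·K2/[H⁺] = 0.001126
α₁ + 2α₂ = 0.9176
DIC = CA / (α₁ + 2α₂) = 3.28 / 0.9176 = 3.57 mmol/L

DIC = 3.57 mmol/L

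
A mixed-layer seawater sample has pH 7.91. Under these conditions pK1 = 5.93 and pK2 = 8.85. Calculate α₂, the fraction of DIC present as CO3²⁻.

α₂ = 1 / (1 + [H⁺]/K2 + [H⁺]²/(K1K2)) = 1 / (1 + 10^+0.94 + 10^-1.04)
   = 1 / (1 + 8.7096 + 0.091201) = 1/9.8008 = 0.1020

α₂ = 0.102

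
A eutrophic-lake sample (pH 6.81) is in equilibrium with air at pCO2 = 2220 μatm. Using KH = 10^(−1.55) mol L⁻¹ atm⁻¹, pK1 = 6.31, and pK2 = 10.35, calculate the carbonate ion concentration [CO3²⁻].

[CO3²⁻] = 0.0571 μmol/L

[CO2*] = KH · pCO2 = 10^(−1.55) × 2220×10^-6 = 6.257×10^-5 mol/L
α₀ = 1/(1 + K1/[H⁺] + K1K2/[H⁺]²) = 1/(1 + 10^+0.50 + 10^-3.04) = 0.2402
DIC = [CO2*]/α₀ = 6.257×10^-5 / 0.2402 = 0.2605 mmol/L
[CO3²⁻] = α₂·DIC; α₂ = 0.0002191, so [CO3²⁻] = 0.0002191 × 0.2605 = 5.71×10^-5 mmol/L = 0.0571 μmol/L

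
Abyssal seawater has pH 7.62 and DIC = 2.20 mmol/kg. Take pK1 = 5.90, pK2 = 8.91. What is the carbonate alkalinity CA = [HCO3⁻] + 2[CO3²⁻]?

CA = [HCO3⁻] + 2[CO3²⁻] = (α₁ + 2α₂)·DIC
At pH 7.62: [H⁺]/K1 = 10^-1.72 = 0.019055, K2/[H⁺] = 10^-1.29 = 0.051286
α₁ = 1/(1 + 0.019055 + 0.051286) = 1/1.0703 = 0.9343; α₂ = α₁·K2/[H⁺] = 0.04792
α₁ + 2α₂ = 1.0301
CA = 1.0301 × 2.20 = 2.27 mmol/kg

CA = 2.27 mmol/kg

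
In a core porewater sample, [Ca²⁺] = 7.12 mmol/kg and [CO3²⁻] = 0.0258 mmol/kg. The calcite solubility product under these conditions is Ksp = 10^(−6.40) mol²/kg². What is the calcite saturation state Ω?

Ω = 0.461

Ksp = 10^(−6.40) = 3.981×10^-7
Ω = [Ca²⁺][CO3²⁻]/Ksp = (7.12×10^-3)(0.0258×10^-3) / 3.981×10^-7 = 0.461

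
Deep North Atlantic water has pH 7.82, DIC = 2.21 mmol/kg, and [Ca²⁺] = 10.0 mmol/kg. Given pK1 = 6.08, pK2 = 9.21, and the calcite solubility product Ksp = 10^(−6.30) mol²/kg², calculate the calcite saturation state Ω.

Ω = 1.70

α₂ = 1 / (1 + [H⁺]/K2 + [H⁺]²/(K1K2)) = 1 / (1 + 10^+1.39 + 10^-0.35)
   = 1 / (1 + 24.547 + 0.44668) = 1/25.994 = 0.03847
[CO3²⁻] = α₂ × DIC = 0.03847 × 2.21 = 0.08502 mmol/kg
Ksp = 10^(−6.30) = 5.012×10^-7
Ω = [Ca²⁺][CO3²⁻]/Ksp = (10.0×10^-3)(8.502×10^-5) / 5.012×10^-7 = 1.70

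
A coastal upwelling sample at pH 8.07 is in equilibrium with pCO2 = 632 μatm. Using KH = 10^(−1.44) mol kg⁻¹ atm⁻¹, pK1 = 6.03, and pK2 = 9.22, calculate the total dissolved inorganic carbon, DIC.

DIC = 2.72 mmol/kg

[CO2*] = KH · pCO2 = 10^(−1.44) × 632×10^-6 = 2.295×10^-5 mol/kg
α₀ = 1/(1 + K1/[H⁺] + K1K2/[H⁺]²) = 1/(1 + 10^+2.04 + 10^+0.89) = 0.008445
DIC = [CO2*]/α₀ = 2.295×10^-5 / 0.008445 = 2.72 mmol/kg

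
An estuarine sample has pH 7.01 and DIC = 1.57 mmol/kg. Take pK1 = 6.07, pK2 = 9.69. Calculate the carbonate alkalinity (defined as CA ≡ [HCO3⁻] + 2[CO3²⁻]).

CA = [HCO3⁻] + 2[CO3²⁻] = (α₁ + 2α₂)·DIC
At pH 7.01: [H⁺]/K1 = 10^-0.94 = 0.11482, K2/[H⁺] = 10^-2.68 = 0.0020893
α₁ = 1/(1 + 0.11482 + 0.0020893) = 1/1.1169 = 0.8953; α₂ = α₁·K2/[H⁺] = 0.001871
α₁ + 2α₂ = 0.8991
CA = 0.8991 × 1.57 = 1.41 mmol/kg

CA = 1.41 mmol/kg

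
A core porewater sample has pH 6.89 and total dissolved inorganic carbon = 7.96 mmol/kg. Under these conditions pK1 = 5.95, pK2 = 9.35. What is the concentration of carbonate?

α₂ = 1 / (1 + [H⁺]/K2 + [H⁺]²/(K1K2)) = 1 / (1 + 10^+2.46 + 10^+1.52)
   = 1 / (1 + 288.40 + 33.113) = 1/322.52 = 0.003101
[CO3²⁻] = α₂ × DIC = 0.003101 × 7.96 = 0.0247 mmol/kg

[CO3²⁻] = 0.0247 mmol/kg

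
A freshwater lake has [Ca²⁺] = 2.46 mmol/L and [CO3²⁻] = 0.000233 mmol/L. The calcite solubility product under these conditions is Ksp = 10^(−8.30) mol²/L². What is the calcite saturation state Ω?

Ksp = 10^(−8.30) = 5.012×10^-9
Ω = [Ca²⁺][CO3²⁻]/Ksp = (2.46×10^-3)(0.000233×10^-3) / 5.012×10^-9 = 0.114

Ω = 0.114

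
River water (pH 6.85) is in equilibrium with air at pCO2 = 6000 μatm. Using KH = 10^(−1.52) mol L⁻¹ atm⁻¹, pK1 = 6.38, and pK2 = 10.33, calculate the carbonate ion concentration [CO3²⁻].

[CO2*] = KH · pCO2 = 10^(−1.52) × 6000×10^-6 = 1.812×10^-4 mol/L
α₀ = 1/(1 + K1/[H⁺] + K1K2/[H⁺]²) = 1/(1 + 10^+0.47 + 10^-3.01) = 0.2530
DIC = [CO2*]/α₀ = 1.812×10^-4 / 0.2530 = 0.7161 mmol/L
[CO3²⁻] = α₂·DIC; α₂ = 0.0002473, so [CO3²⁻] = 0.0002473 × 0.7161 = 0.000177 mmol/L = 0.177 μmol/L

[CO3²⁻] = 0.177 μmol/L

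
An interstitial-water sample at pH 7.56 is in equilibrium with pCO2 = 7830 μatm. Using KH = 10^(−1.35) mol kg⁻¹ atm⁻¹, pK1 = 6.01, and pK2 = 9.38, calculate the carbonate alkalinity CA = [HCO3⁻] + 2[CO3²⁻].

CA = 12.8 mmol/kg

[CO2*] = KH · pCO2 = 10^(−1.35) × 7830×10^-6 = 3.498×10^-4 mol/kg
α₀ = 1/(1 + K1/[H⁺] + K1K2/[H⁺]²) = 1/(1 + 10^+1.55 + 10^-0.27) = 0.02701
DIC = [CO2*]/α₀ = 3.498×10^-4 / 0.02701 = 12.95 mmol/kg
CA = (α₁ + 2α₂)·DIC = (0.9585 + 2×0.01451) × 12.95 = 12.8 mmol/kg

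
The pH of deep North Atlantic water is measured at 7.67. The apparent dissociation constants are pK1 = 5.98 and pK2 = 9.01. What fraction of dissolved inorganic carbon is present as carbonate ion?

α₂ = 0.0429

α₂ = 1 / (1 + [H⁺]/K2 + [H⁺]²/(K1K2)) = 1 / (1 + 10^+1.34 + 10^-0.35)
   = 1 / (1 + 21.878 + 0.44668) = 1/23.324 = 0.04287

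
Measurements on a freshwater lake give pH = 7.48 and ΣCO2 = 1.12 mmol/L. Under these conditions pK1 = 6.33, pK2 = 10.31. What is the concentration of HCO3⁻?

α₁ = 1 / (1 + [H⁺]/K1 + K2/[H⁺]) = 1 / (1 + 10^-1.15 + 10^-2.83)
   = 1 / (1 + 0.070795 + 0.0014791) = 1/1.0723 = 0.9326
[HCO3⁻] = α₁ × DIC = 0.9326 × 1.12 = 1.04 mmol/L

[HCO3⁻] = 1.04 mmol/L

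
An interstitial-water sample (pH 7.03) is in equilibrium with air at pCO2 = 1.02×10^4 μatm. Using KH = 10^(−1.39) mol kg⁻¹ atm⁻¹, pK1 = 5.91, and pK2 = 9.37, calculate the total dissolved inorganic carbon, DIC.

DIC = 5.92 mmol/kg

[CO2*] = KH · pCO2 = 10^(−1.39) × 1.02×10^4×10^-6 = 4.155×10^-4 mol/kg
α₀ = 1/(1 + K1/[H⁺] + K1K2/[H⁺]²) = 1/(1 + 10^+1.12 + 10^-1.22) = 0.07021
DIC = [CO2*]/α₀ = 4.155×10^-4 / 0.07021 = 5.92 mmol/kg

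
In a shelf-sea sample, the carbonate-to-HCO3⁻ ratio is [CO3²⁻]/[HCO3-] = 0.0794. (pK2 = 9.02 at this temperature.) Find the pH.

pH = 7.92

From K2 = [H⁺][CO3²⁻]/[HCO3-]:  pH = pK2 + log₁₀([CO3²⁻]/[HCO3-])
log₁₀(0.0794) = -1.100
pH = 9.02 + (-1.100) = 7.92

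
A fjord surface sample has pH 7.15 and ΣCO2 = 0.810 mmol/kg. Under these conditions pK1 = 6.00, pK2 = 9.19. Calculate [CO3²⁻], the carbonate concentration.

α₂ = 1 / (1 + [H⁺]/K2 + [H⁺]²/(K1K2)) = 1 / (1 + 10^+2.04 + 10^+0.89)
   = 1 / (1 + 109.65 + 7.7625) = 1/118.41 = 0.008445
[CO3²⁻] = α₂ × DIC = 0.008445 × 0.810 = 0.00684 mmol/kg = 6.84 μmol/kg

[CO3²⁻] = 6.84 μmol/kg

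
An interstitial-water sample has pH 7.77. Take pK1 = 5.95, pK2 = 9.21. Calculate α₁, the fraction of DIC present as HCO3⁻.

α₁ = 0.951

α₁ = 1 / (1 + [H⁺]/K1 + K2/[H⁺]) = 1 / (1 + 10^-1.82 + 10^-1.44)
   = 1 / (1 + 0.015136 + 0.036308) = 1/1.0514 = 0.9511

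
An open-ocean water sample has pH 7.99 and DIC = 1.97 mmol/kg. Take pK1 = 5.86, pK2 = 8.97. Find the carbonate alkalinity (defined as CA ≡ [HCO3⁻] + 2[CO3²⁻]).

CA = 2.14 mmol/kg

CA = [HCO3⁻] + 2[CO3²⁻] = (α₁ + 2α₂)·DIC
At pH 7.99: [H⁺]/K1 = 10^-2.13 = 0.0074131, K2/[H⁺] = 10^-0.98 = 0.10471
α₁ = 1/(1 + 0.0074131 + 0.10471) = 1/1.1121 = 0.8992; α₂ = α₁·K2/[H⁺] = 0.09416
α₁ + 2α₂ = 1.0875
CA = 1.0875 × 1.97 = 2.14 mmol/kg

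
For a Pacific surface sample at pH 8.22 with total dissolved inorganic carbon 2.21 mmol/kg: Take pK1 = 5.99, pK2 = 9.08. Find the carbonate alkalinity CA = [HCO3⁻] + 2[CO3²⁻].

CA = [HCO3⁻] + 2[CO3²⁻] = (α₁ + 2α₂)·DIC
At pH 8.22: [H⁺]/K1 = 10^-2.23 = 0.0058884, K2/[H⁺] = 10^-0.86 = 0.13804
α₁ = 1/(1 + 0.0058884 + 0.13804) = 1/1.1439 = 0.8742; α₂ = α₁·K2/[H⁺] = 0.1207
α₁ + 2α₂ = 1.1155
CA = 1.1155 × 2.21 = 2.47 mmol/kg

CA = 2.47 mmol/kg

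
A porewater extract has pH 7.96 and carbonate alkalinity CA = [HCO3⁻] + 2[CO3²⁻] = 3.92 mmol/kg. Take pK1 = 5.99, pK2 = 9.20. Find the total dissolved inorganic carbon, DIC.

DIC = 3.76 mmol/kg

CA = [HCO3⁻] + 2[CO3²⁻] = (α₁ + 2α₂)·DIC
At pH 7.96: [H⁺]/K1 = 10^-1.97 = 0.010715, K2/[H⁺] = 10^-1.24 = 0.057544
α₁ = 1/(1 + 0.010715 + 0.057544) = 1/1.0683 = 0.9361; α₂ = α₁·K2/[H⁺] = 0.05387
α₁ + 2α₂ = 1.0438
DIC = CA / (α₁ + 2α₂) = 3.92 / 1.0438 = 3.76 mmol/kg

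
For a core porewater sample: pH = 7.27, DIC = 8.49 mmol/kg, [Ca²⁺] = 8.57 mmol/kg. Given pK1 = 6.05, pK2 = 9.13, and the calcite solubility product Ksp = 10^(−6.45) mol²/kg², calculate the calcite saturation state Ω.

α₂ = 1 / (1 + [H⁺]/K2 + [H⁺]²/(K1K2)) = 1 / (1 + 10^+1.86 + 10^+0.64)
   = 1 / (1 + 72.444 + 4.3652) = 1/77.809 = 0.01285
[CO3²⁻] = α₂ × DIC = 0.01285 × 8.49 = 0.1091 mmol/kg
Ksp = 10^(−6.45) = 3.548×10^-7
Ω = [Ca²⁺][CO3²⁻]/Ksp = (8.57×10^-3)(1.091×10^-4) / 3.548×10^-7 = 2.64

Ω = 2.64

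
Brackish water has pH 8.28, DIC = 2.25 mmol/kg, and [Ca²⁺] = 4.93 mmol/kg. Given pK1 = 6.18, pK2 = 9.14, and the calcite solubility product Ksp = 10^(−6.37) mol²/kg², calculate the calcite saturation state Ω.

α₂ = 1 / (1 + [H⁺]/K2 + [H⁺]²/(K1K2)) = 1 / (1 + 10^+0.86 + 10^-1.24)
   = 1 / (1 + 7.2444 + 0.057544) = 1/8.3019 = 0.1205
[CO3²⁻] = α₂ × DIC = 0.1205 × 2.25 = 0.2710 mmol/kg
Ksp = 10^(−6.37) = 4.266×10^-7
Ω = [Ca²⁺][CO3²⁻]/Ksp = (4.93×10^-3)(2.710×10^-4) / 4.266×10^-7 = 3.13

Ω = 3.13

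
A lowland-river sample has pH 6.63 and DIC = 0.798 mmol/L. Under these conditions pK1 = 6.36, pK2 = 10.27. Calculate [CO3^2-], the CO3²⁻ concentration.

[CO3²⁻] = 0.119 μmol/L

α₂ = 1 / (1 + [H⁺]/K2 + [H⁺]²/(K1K2)) = 1 / (1 + 10^+3.64 + 10^+3.37)
   = 1 / (1 + 4365.2 + 2344.2) = 1/6710.4 = 0.0001490
[CO3²⁻] = α₂ × DIC = 0.0001490 × 0.798 = 0.000119 mmol/L = 0.119 μmol/L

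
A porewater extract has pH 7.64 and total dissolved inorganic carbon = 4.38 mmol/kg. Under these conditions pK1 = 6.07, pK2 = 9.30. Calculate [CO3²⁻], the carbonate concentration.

[CO3²⁻] = 0.0914 mmol/kg

α₂ = 1 / (1 + [H⁺]/K2 + [H⁺]²/(K1K2)) = 1 / (1 + 10^+1.66 + 10^+0.09)
   = 1 / (1 + 45.709 + 1.2303) = 1/47.939 = 0.02086
[CO3²⁻] = α₂ × DIC = 0.02086 × 4.38 = 0.0914 mmol/kg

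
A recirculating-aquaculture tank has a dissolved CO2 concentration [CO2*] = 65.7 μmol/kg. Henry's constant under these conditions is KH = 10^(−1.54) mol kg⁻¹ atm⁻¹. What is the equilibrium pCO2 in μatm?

pCO2 = 2280 μatm

KH = 10^(−1.54) = 2.884×10^-2 mol kg⁻¹ atm⁻¹
pCO2 = [CO2*]/KH = 65.7×10^-6 / 2.884×10^-2 = 2.28×10^-3 atm = 2280 μatm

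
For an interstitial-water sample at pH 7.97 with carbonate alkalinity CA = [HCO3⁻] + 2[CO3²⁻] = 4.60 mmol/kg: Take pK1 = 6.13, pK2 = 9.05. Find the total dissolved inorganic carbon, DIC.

DIC = 4.33 mmol/kg

CA = [HCO3⁻] + 2[CO3²⁻] = (α₁ + 2α₂)·DIC
At pH 7.97: [H⁺]/K1 = 10^-1.84 = 0.014454, K2/[H⁺] = 10^-1.08 = 0.083176
α₁ = 1/(1 + 0.014454 + 0.083176) = 1/1.0976 = 0.9111; α₂ = α₁·K2/[H⁺] = 0.07578
α₁ + 2α₂ = 1.0626
DIC = CA / (α₁ + 2α₂) = 4.60 / 1.0626 = 4.33 mmol/kg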